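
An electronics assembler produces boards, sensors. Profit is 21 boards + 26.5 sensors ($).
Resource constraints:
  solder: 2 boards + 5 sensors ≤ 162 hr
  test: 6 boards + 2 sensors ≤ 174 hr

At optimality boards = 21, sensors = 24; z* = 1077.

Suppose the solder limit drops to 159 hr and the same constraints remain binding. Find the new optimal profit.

1063.5

At the optimum: solder uses 162 of 162 (binding); test uses 174 of 174 (binding).
Dual feasibility on the basic columns requires 2·y_solder + 6·y_test = 21, 5·y_solder + 2·y_test = 26.5.
Solving: y_solder = 4.5, y_test = 2.
Δz = y_solder·Δb = 4.5 × (-3) = -13.5, so new z* = 1077 − 13.5 = 1063.5.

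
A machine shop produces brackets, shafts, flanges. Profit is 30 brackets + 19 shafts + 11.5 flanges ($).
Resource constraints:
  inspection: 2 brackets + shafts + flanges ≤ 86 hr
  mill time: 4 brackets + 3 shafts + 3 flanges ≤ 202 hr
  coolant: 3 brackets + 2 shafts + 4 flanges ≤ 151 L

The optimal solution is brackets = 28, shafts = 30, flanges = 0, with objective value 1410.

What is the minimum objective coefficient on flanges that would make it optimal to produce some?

19

Check each constraint at x*: inspection 86/86 (tight); mill time 202/202 (tight); coolant 144/151 (slack 7).
Slack constraints have shadow price 0 (complementary slackness).
The binding rows give the dual system: 2·y_inspection + 4·y_mill time = 30 and 1·y_inspection + 3·y_mill time = 19.
→ y_inspection = 7 and y_mill time = 4.
flanges enters the basis when its profit ≥ yᵀa₃ = 7·1 + 4·3 = 19.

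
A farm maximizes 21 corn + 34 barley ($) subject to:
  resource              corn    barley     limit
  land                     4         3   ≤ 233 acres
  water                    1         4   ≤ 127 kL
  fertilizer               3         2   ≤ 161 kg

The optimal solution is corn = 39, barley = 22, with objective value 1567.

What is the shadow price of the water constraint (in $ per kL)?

Binding: water and fertilizer. Non-binding: land (11 unused).
Since land is not tight, its dual is 0.
The binding rows give the dual system: 1·y_water + 3·y_fertilizer = 21 and 4·y_water + 2·y_fertilizer = 34.
This yields shadow prices y_water = 6, y_fertilizer = 5.
Shadow price of water = 6.

6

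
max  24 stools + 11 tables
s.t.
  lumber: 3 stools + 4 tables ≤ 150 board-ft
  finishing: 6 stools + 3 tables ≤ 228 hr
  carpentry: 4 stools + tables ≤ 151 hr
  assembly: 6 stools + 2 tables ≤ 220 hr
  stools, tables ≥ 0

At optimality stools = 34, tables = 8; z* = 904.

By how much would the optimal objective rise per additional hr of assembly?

1

Check each constraint at x*: lumber 134/150 (slack 16); finishing 228/228 (tight); carpentry 144/151 (slack 7); assembly 220/220 (tight).
Since lumber, carpentry are not tight, their duals are 0.
From A_Bᵀ y = c: 6·y_finishing + 6·y_assembly = 24; 3·y_finishing + 2·y_assembly = 11.
This yields shadow prices y_finishing = 3, y_assembly = 1.
Shadow price of assembly = 1.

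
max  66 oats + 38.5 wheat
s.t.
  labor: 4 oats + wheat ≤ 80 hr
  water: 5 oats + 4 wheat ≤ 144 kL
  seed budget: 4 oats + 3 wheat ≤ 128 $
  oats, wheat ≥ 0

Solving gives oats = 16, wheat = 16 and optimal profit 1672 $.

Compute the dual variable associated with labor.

At the optimum: labor uses 80 of 80 (binding); water uses 144 of 144 (binding); seed budget uses 112 of 128 (slack = 16).
Since seed budget is not tight, its dual is 0.
The binding rows give the dual system: 4·y_labor + 5·y_water = 66 and 1·y_labor + 4·y_water = 38.5.
Solving: y_labor = 6.5, y_water = 8.
Shadow price of labor = 6.5.

6.5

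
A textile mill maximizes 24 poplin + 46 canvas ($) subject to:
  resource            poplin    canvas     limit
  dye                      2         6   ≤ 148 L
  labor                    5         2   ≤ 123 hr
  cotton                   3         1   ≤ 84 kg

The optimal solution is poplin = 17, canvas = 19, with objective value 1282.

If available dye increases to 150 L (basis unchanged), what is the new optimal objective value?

1296

Binding: dye and labor. Non-binding: cotton (14 unused).
By complementary slackness, y = 0 for the non-binding constraint.
The binding rows give the dual system: 2·y_dye + 5·y_labor = 24 and 6·y_dye + 2·y_labor = 46.
→ y_dye = 7 and y_labor = 2.
Δz = y_dye·Δb = 7 × (2) = 14, so new z* = 1282 + 14 = 1296.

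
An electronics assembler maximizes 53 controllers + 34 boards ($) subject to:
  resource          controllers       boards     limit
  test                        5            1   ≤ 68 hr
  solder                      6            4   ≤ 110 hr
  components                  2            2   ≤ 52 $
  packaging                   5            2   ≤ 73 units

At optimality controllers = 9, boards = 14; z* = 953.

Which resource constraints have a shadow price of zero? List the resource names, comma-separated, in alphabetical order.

test: 59/68 (slack 9)
solder: 110/110 (binding)
components: 46/52 (slack 6)
packaging: 73/73 (binding)
By complementary slackness, a constraint with positive slack has shadow price 0 → components, test.

components, test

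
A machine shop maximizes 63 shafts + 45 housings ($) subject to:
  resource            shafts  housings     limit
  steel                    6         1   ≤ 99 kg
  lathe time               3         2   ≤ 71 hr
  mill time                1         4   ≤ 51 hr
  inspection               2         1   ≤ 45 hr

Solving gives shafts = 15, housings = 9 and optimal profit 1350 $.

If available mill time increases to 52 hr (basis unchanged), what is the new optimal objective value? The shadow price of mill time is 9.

Δb = 1, so new z* = 1350 + (9)·(1) = 1350 + 9 = 1359.

1359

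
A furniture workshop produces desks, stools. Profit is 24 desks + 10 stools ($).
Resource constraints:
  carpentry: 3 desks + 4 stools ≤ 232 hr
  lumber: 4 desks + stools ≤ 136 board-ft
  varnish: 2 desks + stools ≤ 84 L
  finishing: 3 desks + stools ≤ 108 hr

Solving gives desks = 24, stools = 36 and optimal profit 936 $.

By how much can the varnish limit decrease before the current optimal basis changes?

Binding constraints: varnish, finishing. The basis is B = [[2,1],[3,1]] with det -1.
Per unit decrease in varnish, x* moves by d = (1, -3).
The basis stays optimal until lumber becomes binding; allowable decrease = 4 L.

4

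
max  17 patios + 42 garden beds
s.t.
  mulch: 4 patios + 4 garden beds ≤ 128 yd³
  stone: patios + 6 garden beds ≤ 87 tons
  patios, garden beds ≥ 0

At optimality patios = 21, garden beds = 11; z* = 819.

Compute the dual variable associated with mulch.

3

Both mulch and stone are binding at x*.
The binding rows give the dual system: 4·y_mulch + 1·y_stone = 17 and 4·y_mulch + 6·y_stone = 42.
Solving: y_mulch = 3, y_stone = 5.
Shadow price of mulch = 3.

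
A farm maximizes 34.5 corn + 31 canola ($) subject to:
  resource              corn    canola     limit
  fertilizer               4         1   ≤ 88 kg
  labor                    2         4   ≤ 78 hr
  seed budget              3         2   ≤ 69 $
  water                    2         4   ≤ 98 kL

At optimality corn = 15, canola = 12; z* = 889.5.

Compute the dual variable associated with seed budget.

At the optimum: fertilizer uses 72 of 88 (slack = 16); labor uses 78 of 78 (binding); seed budget uses 69 of 69 (binding); water uses 78 of 98 (slack = 20).
Slack constraints have shadow price 0 (complementary slackness).
The binding rows give the dual system: 2·y_labor + 3·y_seed budget = 34.5 and 4·y_labor + 2·y_seed budget = 31.
Solving: y_labor = 3, y_seed budget = 9.5.
Shadow price of seed budget = 9.5.

9.5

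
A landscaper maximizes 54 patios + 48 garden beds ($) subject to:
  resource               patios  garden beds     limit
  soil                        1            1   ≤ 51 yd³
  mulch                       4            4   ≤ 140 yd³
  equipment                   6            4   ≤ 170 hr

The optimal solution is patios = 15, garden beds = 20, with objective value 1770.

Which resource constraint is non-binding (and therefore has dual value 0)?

soil: 35/51 (slack 16)
mulch: 140/140 (binding)
equipment: 170/170 (binding)
By complementary slackness, a constraint with positive slack has shadow price 0 → soil.

soil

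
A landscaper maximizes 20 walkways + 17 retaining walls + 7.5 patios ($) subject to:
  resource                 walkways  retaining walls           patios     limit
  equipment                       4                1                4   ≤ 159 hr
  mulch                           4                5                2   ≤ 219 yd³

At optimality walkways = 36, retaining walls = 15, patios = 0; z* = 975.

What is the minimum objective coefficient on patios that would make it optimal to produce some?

14

At the optimum: equipment uses 159 of 159 (binding); mulch uses 219 of 219 (binding).
From A_Bᵀ y = c: 4·y_equipment + 4·y_mulch = 20; 1·y_equipment + 5·y_mulch = 17.
Solving: y_equipment = 2, y_mulch = 3.
patios enters the basis when its profit ≥ yᵀa₃ = 2·4 + 3·2 = 14.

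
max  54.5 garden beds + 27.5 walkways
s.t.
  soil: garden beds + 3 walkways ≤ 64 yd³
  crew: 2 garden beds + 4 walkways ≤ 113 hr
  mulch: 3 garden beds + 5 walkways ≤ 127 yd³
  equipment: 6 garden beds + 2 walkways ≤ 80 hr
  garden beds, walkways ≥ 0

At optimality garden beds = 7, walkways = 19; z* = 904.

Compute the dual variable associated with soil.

Check each constraint at x*: soil 64/64 (tight); crew 90/113 (slack 23); mulch 116/127 (slack 11); equipment 80/80 (tight).
By complementary slackness, y = 0 for the non-binding constraints.
Dual feasibility on the basic columns requires 1·y_soil + 6·y_equipment = 54.5, 3·y_soil + 2·y_equipment = 27.5.
This yields shadow prices y_soil = 3.5, y_equipment = 8.5.
Shadow price of soil = 3.5.

3.5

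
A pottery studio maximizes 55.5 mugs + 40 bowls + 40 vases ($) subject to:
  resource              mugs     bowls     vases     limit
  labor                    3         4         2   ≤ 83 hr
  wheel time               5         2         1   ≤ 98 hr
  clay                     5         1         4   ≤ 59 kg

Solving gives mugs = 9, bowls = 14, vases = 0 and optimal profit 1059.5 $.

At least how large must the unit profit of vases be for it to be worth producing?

41

Binding: labor and clay. Non-binding: wheel time (25 unused).
By complementary slackness, y = 0 for the non-binding constraint.
Dual feasibility on the basic columns requires 3·y_labor + 5·y_clay = 55.5, 4·y_labor + 1·y_clay = 40.
→ y_labor = 8.5 and y_clay = 6.
vases enters the basis when its profit ≥ yᵀa₃ = 8.5·2 + 6·4 = 41.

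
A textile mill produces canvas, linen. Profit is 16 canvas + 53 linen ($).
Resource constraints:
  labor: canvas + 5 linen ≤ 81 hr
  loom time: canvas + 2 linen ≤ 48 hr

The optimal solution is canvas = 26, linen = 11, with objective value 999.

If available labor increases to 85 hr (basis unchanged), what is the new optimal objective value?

1027

At the optimum: labor uses 81 of 81 (binding); loom time uses 48 of 48 (binding).
Dual feasibility on the basic columns requires 1·y_labor + 1·y_loom time = 16, 5·y_labor + 2·y_loom time = 53.
→ y_labor = 7 and y_loom time = 9.
Δz = y_labor·Δb = 7 × (4) = 28, so new z* = 999 + 28 = 1027.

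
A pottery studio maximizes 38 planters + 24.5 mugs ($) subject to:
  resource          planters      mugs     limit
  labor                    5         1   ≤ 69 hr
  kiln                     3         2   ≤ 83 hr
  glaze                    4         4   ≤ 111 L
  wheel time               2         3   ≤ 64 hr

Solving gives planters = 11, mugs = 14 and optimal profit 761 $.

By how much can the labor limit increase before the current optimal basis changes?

35.75

Binding constraints: labor, wheel time. The basis is B = [[5,1],[2,3]] with det 13.
Per unit increase in labor, x* moves by d = (0.2308, -0.1538).
The basis stays optimal until glaze becomes binding; allowable increase = 35.75 hr.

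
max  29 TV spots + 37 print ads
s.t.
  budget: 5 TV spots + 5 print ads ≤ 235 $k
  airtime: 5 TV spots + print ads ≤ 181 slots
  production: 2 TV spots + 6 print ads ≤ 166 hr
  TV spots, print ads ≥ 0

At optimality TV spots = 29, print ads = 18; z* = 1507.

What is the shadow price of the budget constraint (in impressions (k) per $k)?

Binding: budget and production. Non-binding: airtime (18 unused).
Slack constraints have shadow price 0 (complementary slackness).
Dual feasibility on the basic columns requires 5·y_budget + 2·y_production = 29, 5·y_budget + 6·y_production = 37.
Solving: y_budget = 5, y_production = 2.
Shadow price of budget = 5.

5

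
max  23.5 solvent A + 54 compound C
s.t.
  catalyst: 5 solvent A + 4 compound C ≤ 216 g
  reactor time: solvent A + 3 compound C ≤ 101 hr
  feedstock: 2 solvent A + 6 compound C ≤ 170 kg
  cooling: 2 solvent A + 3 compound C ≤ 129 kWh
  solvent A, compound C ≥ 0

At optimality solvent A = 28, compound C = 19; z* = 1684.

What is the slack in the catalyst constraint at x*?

0

catalyst used = 5·28 + 4·19 = 216; slack = 216 − 216 = 0.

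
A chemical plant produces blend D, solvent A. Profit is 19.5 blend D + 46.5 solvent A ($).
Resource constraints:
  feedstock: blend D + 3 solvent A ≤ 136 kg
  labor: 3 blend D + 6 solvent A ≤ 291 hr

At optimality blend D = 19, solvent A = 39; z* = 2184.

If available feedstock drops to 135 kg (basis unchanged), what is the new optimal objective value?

Check each constraint at x*: feedstock 136/136 (tight); labor 291/291 (tight).
From A_Bᵀ y = c: 1·y_feedstock + 3·y_labor = 19.5; 3·y_feedstock + 6·y_labor = 46.5.
This yields shadow prices y_feedstock = 7.5, y_labor = 4.
Δz = y_feedstock·Δb = 7.5 × (-1) = -7.5, so new z* = 2184 − 7.5 = 2176.5.

2176.5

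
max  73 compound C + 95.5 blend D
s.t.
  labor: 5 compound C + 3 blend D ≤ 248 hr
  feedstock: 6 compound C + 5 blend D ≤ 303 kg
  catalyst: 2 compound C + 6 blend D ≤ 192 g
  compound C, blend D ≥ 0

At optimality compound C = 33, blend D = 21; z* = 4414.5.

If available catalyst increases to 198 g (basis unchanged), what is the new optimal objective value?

At the optimum: labor uses 228 of 248 (slack = 20); feedstock uses 303 of 303 (binding); catalyst uses 192 of 192 (binding).
By complementary slackness, y = 0 for the non-binding constraint.
From A_Bᵀ y = c: 6·y_feedstock + 2·y_catalyst = 73; 5·y_feedstock + 6·y_catalyst = 95.5.
Solving: y_feedstock = 9.5, y_catalyst = 8.
Δz = y_catalyst·Δb = 8 × (6) = 48, so new z* = 4414.5 + 48 = 4462.5.

4462.5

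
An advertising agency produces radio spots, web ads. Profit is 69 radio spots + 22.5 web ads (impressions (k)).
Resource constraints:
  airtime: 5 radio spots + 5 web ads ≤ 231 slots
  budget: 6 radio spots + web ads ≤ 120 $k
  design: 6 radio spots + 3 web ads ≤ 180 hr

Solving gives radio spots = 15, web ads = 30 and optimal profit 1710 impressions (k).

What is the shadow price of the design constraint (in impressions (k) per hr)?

Check each constraint at x*: airtime 225/231 (slack 6); budget 120/120 (tight); design 180/180 (tight).
Since airtime is not tight, its dual is 0.
The binding rows give the dual system: 6·y_budget + 6·y_design = 69 and 1·y_budget + 3·y_design = 22.5.
Solving: y_budget = 6, y_design = 5.5.
Shadow price of design = 5.5.

5.5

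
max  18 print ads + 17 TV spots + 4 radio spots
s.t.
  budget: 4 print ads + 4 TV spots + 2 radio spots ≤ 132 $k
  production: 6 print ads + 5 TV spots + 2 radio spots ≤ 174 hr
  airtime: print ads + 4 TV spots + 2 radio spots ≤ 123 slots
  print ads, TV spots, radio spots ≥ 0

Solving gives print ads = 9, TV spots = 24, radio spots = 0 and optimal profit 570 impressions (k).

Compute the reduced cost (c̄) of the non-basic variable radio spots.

-4

Binding: budget and production. Non-binding: airtime (18 unused).
By complementary slackness, y = 0 for the non-binding constraint.
Dual feasibility on the basic columns requires 4·y_budget + 6·y_production = 18, 4·y_budget + 5·y_production = 17.
This yields shadow prices y_budget = 3, y_production = 1.
Reduced cost of radio spots: c₃ − yᵀa₃ = 4 − (3·2 + 1·2) = 4 − 8 = -4.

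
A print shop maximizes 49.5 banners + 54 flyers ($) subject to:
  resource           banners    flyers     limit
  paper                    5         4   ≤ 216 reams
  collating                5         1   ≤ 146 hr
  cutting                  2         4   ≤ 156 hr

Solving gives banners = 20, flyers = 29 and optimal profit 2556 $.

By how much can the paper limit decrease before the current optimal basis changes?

Binding constraints: paper, cutting. The basis is B = [[5,4],[2,4]] with det 12.
Per unit decrease in paper, x* moves by d = (-0.3333, 0.1667).
The basis stays optimal until banners reaches 0; allowable decrease = 60 reams.

60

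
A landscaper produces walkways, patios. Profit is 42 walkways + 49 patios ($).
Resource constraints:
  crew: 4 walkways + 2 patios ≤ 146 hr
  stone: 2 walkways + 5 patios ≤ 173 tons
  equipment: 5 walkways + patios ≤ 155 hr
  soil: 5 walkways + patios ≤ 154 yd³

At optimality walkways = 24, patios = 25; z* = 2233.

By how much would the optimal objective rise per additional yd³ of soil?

0

Check each constraint at x*: crew 146/146 (tight); stone 173/173 (tight); equipment 145/155 (slack 10); soil 145/154 (slack 9).
By complementary slackness, y = 0 for the non-binding constraints.
Dual feasibility on the basic columns requires 4·y_crew + 2·y_stone = 42, 2·y_crew + 5·y_stone = 49.
→ y_crew = 7 and y_stone = 7.
Shadow price of soil = 0.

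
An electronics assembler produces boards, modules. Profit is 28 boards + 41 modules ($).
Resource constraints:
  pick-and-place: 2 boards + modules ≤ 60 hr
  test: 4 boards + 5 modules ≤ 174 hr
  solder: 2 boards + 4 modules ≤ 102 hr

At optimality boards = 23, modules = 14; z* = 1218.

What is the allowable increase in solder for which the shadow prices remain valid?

12

Binding constraints: pick-and-place, solder. The basis is B = [[2,1],[2,4]] with det 6.
Per unit increase in solder, x* moves by d = (-0.1667, 0.3333).
The basis stays optimal until test becomes binding; allowable increase = 12 hr.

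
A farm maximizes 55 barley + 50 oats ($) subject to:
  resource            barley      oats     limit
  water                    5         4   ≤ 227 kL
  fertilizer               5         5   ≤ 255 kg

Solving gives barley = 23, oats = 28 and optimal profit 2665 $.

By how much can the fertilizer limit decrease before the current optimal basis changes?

Binding constraints: water, fertilizer. The basis is B = [[5,4],[5,5]] with det 5.
Per unit decrease in fertilizer, x* moves by d = (0.8, -1).
The basis stays optimal until oats reaches 0; allowable decrease = 28 kg.

28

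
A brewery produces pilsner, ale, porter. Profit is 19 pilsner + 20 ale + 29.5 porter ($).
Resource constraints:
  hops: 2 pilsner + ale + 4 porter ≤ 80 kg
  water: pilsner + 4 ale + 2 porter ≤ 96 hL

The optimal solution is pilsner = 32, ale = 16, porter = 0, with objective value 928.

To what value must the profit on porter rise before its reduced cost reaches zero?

Check each constraint at x*: hops 80/80 (tight); water 96/96 (tight).
From A_Bᵀ y = c: 2·y_hops + 1·y_water = 19; 1·y_hops + 4·y_water = 20.
This yields shadow prices y_hops = 8, y_water = 3.
porter enters the basis when its profit ≥ yᵀa₃ = 8·4 + 3·2 = 38.

38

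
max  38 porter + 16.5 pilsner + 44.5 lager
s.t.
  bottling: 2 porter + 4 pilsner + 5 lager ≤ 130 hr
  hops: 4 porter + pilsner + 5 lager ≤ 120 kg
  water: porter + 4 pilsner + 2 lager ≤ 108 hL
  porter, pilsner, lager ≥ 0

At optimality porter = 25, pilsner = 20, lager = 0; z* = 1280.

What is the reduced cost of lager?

-8

Binding: bottling and hops. Non-binding: water (3 unused).
Since water is not tight, its dual is 0.
The binding rows give the dual system: 2·y_bottling + 4·y_hops = 38 and 4·y_bottling + 1·y_hops = 16.5.
→ y_bottling = 2 and y_hops = 8.5.
Reduced cost of lager: c₃ − yᵀa₃ = 44.5 − (2·5 + 8.5·5) = 44.5 − 52.5 = -8.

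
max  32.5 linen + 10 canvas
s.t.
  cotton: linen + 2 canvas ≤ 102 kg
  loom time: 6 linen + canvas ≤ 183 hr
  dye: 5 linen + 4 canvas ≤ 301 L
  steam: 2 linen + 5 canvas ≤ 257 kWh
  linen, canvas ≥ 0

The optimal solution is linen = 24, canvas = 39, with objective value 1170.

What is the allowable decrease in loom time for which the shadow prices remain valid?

Binding constraints: cotton, loom time. The basis is B = [[1,2],[6,1]] with det -11.
Per unit decrease in loom time, x* moves by d = (-0.1818, 0.0909).
The basis stays optimal until linen reaches 0; allowable decrease = 132 hr.

132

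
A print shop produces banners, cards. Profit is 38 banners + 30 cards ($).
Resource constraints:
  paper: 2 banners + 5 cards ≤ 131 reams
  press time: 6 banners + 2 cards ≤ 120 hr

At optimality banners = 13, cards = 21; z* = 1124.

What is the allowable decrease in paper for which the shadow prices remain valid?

Binding constraints: paper, press time. The basis is B = [[2,5],[6,2]] with det -26.
Per unit decrease in paper, x* moves by d = (0.0769, -0.2308).
The basis stays optimal until cards reaches 0; allowable decrease = 91 reams.

91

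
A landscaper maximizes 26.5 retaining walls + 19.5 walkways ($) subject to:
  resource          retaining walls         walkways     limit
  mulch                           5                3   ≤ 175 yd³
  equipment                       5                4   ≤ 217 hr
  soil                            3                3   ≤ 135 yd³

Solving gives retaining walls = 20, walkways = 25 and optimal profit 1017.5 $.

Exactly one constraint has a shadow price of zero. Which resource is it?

mulch: 175/175 (binding)
equipment: 200/217 (slack 17)
soil: 135/135 (binding)
By complementary slackness, a constraint with positive slack has shadow price 0 → equipment.

equipment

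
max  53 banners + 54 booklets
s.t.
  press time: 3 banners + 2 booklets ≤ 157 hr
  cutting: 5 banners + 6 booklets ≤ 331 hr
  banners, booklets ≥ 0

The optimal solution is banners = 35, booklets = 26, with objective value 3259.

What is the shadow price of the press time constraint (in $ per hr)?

Check each constraint at x*: press time 157/157 (tight); cutting 331/331 (tight).
The binding rows give the dual system: 3·y_press time + 5·y_cutting = 53 and 2·y_press time + 6·y_cutting = 54.
This yields shadow prices y_press time = 6, y_cutting = 7.
Shadow price of press time = 6.

6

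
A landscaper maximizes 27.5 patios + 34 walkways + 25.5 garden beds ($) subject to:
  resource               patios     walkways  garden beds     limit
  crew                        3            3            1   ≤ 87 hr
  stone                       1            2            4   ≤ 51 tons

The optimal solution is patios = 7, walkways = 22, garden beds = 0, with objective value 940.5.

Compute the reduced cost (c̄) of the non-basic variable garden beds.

At the optimum: crew uses 87 of 87 (binding); stone uses 51 of 51 (binding).
Dual feasibility on the basic columns requires 3·y_crew + 1·y_stone = 27.5, 3·y_crew + 2·y_stone = 34.
This yields shadow prices y_crew = 7, y_stone = 6.5.
Reduced cost of garden beds: c₃ − yᵀa₃ = 25.5 − (7·1 + 6.5·4) = 25.5 − 33 = -7.5.

-7.5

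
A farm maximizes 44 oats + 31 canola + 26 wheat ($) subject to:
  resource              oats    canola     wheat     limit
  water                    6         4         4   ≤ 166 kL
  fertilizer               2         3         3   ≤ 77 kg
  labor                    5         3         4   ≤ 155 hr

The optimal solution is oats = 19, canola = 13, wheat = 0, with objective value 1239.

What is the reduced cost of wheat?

-5

Check each constraint at x*: water 166/166 (tight); fertilizer 77/77 (tight); labor 134/155 (slack 21).
Slack constraints have shadow price 0 (complementary slackness).
Dual feasibility on the basic columns requires 6·y_water + 2·y_fertilizer = 44, 4·y_water + 3·y_fertilizer = 31.
Solving: y_water = 7, y_fertilizer = 1.
Reduced cost of wheat: c₃ − yᵀa₃ = 26 − (7·4 + 1·3) = 26 − 31 = -5.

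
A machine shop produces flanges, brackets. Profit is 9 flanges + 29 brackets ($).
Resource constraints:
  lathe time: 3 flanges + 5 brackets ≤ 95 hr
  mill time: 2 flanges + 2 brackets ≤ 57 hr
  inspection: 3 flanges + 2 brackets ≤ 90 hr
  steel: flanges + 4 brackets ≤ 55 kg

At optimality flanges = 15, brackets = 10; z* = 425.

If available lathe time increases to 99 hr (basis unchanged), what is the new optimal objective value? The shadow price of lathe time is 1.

429

Δb = 4, so new z* = 425 + (1)·(4) = 425 + 4 = 429.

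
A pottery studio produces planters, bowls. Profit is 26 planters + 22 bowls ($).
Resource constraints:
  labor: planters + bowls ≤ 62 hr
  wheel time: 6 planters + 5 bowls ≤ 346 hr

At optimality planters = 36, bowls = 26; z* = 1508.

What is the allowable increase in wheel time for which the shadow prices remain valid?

Binding constraints: labor, wheel time. The basis is B = [[1,1],[6,5]] with det -1.
Per unit increase in wheel time, x* moves by d = (1, -1).
The basis stays optimal until bowls reaches 0; allowable increase = 26 hr.

26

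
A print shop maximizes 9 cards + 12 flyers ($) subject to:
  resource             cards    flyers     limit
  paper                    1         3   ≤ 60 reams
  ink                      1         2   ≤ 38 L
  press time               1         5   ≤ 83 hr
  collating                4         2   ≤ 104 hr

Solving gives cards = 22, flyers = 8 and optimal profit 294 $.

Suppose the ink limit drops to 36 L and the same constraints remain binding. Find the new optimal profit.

284

Binding: ink and collating. Non-binding: paper (14 unused), press time (21 unused).
By complementary slackness, y = 0 for the non-binding constraints.
From A_Bᵀ y = c: 1·y_ink + 4·y_collating = 9; 2·y_ink + 2·y_collating = 12.
This yields shadow prices y_ink = 5, y_collating = 1.
Δz = y_ink·Δb = 5 × (-2) = -10, so new z* = 294 − 10 = 284.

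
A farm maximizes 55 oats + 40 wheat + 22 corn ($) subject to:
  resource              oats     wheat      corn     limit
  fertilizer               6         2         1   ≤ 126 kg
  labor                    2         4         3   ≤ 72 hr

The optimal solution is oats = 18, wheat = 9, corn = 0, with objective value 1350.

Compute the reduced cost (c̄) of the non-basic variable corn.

-4.5

At the optimum: fertilizer uses 126 of 126 (binding); labor uses 72 of 72 (binding).
The binding rows give the dual system: 6·y_fertilizer + 2·y_labor = 55 and 2·y_fertilizer + 4·y_labor = 40.
→ y_fertilizer = 7 and y_labor = 6.5.
Reduced cost of corn: c₃ − yᵀa₃ = 22 − (7·1 + 6.5·3) = 22 − 26.5 = -4.5.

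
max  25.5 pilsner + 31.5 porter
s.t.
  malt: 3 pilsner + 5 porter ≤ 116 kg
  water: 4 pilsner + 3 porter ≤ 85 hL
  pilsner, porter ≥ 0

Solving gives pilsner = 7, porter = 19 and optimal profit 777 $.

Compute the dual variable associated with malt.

Check each constraint at x*: malt 116/116 (tight); water 85/85 (tight).
From A_Bᵀ y = c: 3·y_malt + 4·y_water = 25.5; 5·y_malt + 3·y_water = 31.5.
This yields shadow prices y_malt = 4.5, y_water = 3.
Shadow price of malt = 4.5.

4.5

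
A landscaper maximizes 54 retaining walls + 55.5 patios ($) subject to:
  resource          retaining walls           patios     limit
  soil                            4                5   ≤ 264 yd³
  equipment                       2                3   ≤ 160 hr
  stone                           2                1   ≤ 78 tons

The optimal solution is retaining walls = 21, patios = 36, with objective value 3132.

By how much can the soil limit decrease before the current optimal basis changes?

Binding constraints: soil, stone. The basis is B = [[4,5],[2,1]] with det -6.
Per unit decrease in soil, x* moves by d = (0.1667, -0.3333).
The basis stays optimal until patios reaches 0; allowable decrease = 108 yd³.

108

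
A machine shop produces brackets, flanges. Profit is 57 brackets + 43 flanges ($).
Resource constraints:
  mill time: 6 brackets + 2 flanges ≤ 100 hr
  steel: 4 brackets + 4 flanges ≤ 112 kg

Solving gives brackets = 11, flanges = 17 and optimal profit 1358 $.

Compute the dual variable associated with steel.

Check each constraint at x*: mill time 100/100 (tight); steel 112/112 (tight).
Dual feasibility on the basic columns requires 6·y_mill time + 4·y_steel = 57, 2·y_mill time + 4·y_steel = 43.
→ y_mill time = 3.5 and y_steel = 9.
Shadow price of steel = 9.

9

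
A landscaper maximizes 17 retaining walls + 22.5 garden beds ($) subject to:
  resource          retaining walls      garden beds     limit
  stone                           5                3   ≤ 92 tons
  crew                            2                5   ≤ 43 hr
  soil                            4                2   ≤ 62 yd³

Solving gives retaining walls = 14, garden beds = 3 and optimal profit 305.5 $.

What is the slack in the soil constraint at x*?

soil used = 4·14 + 2·3 = 62; slack = 62 − 62 = 0.

0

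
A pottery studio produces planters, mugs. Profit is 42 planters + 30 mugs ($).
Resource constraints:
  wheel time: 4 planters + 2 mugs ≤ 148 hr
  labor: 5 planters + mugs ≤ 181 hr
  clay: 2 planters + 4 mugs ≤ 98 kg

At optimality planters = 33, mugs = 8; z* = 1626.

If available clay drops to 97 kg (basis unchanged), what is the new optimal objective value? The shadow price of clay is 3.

1623

Δb = -1, so new z* = 1626 + (3)·(-1) = 1626 − 3 = 1623.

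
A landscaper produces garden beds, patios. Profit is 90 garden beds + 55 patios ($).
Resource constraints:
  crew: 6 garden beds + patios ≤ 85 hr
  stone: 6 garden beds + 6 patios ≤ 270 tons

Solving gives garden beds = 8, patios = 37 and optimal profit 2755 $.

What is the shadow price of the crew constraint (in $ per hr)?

Check each constraint at x*: crew 85/85 (tight); stone 270/270 (tight).
Dual feasibility on the basic columns requires 6·y_crew + 6·y_stone = 90, 1·y_crew + 6·y_stone = 55.
Solving: y_crew = 7, y_stone = 8.
Shadow price of crew = 7.

7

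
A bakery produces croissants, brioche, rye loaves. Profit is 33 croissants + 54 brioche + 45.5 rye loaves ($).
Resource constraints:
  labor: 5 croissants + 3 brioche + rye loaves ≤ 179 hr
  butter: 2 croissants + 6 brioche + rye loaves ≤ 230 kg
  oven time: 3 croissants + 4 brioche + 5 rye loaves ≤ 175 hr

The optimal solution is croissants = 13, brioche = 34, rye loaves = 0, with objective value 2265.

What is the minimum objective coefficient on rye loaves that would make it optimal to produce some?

48

At the optimum: labor uses 167 of 179 (slack = 12); butter uses 230 of 230 (binding); oven time uses 175 of 175 (binding).
By complementary slackness, y = 0 for the non-binding constraint.
The binding rows give the dual system: 2·y_butter + 3·y_oven time = 33 and 6·y_butter + 4·y_oven time = 54.
→ y_butter = 3 and y_oven time = 9.
rye loaves enters the basis when its profit ≥ yᵀa₃ = 3·1 + 9·5 = 48.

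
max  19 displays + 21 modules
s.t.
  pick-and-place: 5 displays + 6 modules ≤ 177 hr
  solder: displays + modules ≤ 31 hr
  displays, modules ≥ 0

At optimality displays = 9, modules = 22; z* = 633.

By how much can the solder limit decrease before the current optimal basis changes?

Binding constraints: pick-and-place, solder. The basis is B = [[5,6],[1,1]] with det -1.
Per unit decrease in solder, x* moves by d = (-6, 5).
The basis stays optimal until displays reaches 0; allowable decrease = 1.5 hr.

1.5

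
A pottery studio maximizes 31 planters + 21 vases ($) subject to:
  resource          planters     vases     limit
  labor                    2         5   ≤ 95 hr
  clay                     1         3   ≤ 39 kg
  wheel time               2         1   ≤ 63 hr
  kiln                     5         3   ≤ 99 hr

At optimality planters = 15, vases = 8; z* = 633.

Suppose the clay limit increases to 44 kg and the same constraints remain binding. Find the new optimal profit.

At the optimum: labor uses 70 of 95 (slack = 25); clay uses 39 of 39 (binding); wheel time uses 38 of 63 (slack = 25); kiln uses 99 of 99 (binding).
Slack constraints have shadow price 0 (complementary slackness).
Dual feasibility on the basic columns requires 1·y_clay + 5·y_kiln = 31, 3·y_clay + 3·y_kiln = 21.
Solving: y_clay = 1, y_kiln = 6.
Δz = y_clay·Δb = 1 × (5) = 5, so new z* = 633 + 5 = 638.

638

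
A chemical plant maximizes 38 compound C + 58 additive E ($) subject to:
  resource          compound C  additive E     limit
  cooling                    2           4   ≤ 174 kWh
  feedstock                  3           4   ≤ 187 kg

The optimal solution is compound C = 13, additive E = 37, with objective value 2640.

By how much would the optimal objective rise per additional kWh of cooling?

5.5

Check each constraint at x*: cooling 174/174 (tight); feedstock 187/187 (tight).
The binding rows give the dual system: 2·y_cooling + 3·y_feedstock = 38 and 4·y_cooling + 4·y_feedstock = 58.
This yields shadow prices y_cooling = 5.5, y_feedstock = 9.
Shadow price of cooling = 5.5.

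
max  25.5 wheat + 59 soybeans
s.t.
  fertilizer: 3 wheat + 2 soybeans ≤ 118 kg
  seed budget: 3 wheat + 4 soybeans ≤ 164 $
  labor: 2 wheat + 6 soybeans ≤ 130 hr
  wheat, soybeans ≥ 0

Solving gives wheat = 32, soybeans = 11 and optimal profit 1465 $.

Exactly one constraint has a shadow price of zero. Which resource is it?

fertilizer: 118/118 (binding)
seed budget: 140/164 (slack 24)
labor: 130/130 (binding)
By complementary slackness, a constraint with positive slack has shadow price 0 → seed budget.

seed budget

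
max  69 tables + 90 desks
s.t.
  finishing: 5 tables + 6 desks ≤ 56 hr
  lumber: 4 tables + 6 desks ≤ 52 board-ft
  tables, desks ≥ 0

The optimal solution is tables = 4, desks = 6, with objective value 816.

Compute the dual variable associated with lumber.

6

At the optimum: finishing uses 56 of 56 (binding); lumber uses 52 of 52 (binding).
The binding rows give the dual system: 5·y_finishing + 4·y_lumber = 69 and 6·y_finishing + 6·y_lumber = 90.
Solving: y_finishing = 9, y_lumber = 6.
Shadow price of lumber = 6.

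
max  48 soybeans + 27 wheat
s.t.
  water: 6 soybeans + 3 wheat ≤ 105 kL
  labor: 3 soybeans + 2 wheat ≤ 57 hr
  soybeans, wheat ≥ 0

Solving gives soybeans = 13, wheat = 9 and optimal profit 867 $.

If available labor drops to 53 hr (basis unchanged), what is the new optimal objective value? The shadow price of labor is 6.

843

Δb = -4, so new z* = 867 + (6)·(-4) = 867 − 24 = 843.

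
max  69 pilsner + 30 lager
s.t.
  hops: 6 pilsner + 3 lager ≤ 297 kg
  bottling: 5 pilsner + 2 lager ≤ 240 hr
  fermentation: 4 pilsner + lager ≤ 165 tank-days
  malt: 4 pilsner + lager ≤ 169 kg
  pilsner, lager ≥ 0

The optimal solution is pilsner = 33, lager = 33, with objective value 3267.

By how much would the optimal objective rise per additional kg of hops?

8.5

Check each constraint at x*: hops 297/297 (tight); bottling 231/240 (slack 9); fermentation 165/165 (tight); malt 165/169 (slack 4).
By complementary slackness, y = 0 for the non-binding constraints.
The binding rows give the dual system: 6·y_hops + 4·y_fermentation = 69 and 3·y_hops + 1·y_fermentation = 30.
→ y_hops = 8.5 and y_fermentation = 4.5.
Shadow price of hops = 8.5.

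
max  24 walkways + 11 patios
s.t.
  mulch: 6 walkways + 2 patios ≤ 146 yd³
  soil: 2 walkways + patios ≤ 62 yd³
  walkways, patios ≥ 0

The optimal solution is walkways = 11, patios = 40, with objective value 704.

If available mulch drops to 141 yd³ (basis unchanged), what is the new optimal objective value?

699

At the optimum: mulch uses 146 of 146 (binding); soil uses 62 of 62 (binding).
The binding rows give the dual system: 6·y_mulch + 2·y_soil = 24 and 2·y_mulch + 1·y_soil = 11.
This yields shadow prices y_mulch = 1, y_soil = 9.
Δz = y_mulch·Δb = 1 × (-5) = -5, so new z* = 704 − 5 = 699.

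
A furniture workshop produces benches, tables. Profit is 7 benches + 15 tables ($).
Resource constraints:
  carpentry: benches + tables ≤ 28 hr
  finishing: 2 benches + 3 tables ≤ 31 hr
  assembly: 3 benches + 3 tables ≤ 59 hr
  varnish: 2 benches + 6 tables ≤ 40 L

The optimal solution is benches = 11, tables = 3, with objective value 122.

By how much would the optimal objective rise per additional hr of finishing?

2

Binding: finishing and varnish. Non-binding: carpentry (14 unused), assembly (17 unused).
Since carpentry, assembly are not tight, their duals are 0.
The binding rows give the dual system: 2·y_finishing + 2·y_varnish = 7 and 3·y_finishing + 6·y_varnish = 15.
This yields shadow prices y_finishing = 2, y_varnish = 1.5.
Shadow price of finishing = 2.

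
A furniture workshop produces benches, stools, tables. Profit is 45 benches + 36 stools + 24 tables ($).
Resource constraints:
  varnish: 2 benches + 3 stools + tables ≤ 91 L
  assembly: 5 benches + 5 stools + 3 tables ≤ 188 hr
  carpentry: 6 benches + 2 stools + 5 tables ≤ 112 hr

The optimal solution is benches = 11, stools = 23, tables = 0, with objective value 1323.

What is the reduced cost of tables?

-7.5

At the optimum: varnish uses 91 of 91 (binding); assembly uses 170 of 188 (slack = 18); carpentry uses 112 of 112 (binding).
Since assembly is not tight, its dual is 0.
The binding rows give the dual system: 2·y_varnish + 6·y_carpentry = 45 and 3·y_varnish + 2·y_carpentry = 36.
→ y_varnish = 9 and y_carpentry = 4.5.
Reduced cost of tables: c₃ − yᵀa₃ = 24 − (9·1 + 4.5·5) = 24 − 31.5 = -7.5.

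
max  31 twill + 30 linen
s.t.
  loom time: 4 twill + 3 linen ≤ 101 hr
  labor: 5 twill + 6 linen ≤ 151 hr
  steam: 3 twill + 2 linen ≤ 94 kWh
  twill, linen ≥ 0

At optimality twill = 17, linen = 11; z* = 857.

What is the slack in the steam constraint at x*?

steam used = 3·17 + 2·11 = 73; slack = 94 − 73 = 21.

21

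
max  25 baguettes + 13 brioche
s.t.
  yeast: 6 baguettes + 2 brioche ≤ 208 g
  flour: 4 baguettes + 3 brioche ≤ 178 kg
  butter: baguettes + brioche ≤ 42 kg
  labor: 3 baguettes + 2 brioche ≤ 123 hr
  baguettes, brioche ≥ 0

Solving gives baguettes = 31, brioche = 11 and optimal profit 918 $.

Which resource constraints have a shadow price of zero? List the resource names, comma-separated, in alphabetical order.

flour, labor

yeast: 208/208 (binding)
flour: 157/178 (slack 21)
butter: 42/42 (binding)
labor: 115/123 (slack 8)
By complementary slackness, a constraint with positive slack has shadow price 0 → flour, labor.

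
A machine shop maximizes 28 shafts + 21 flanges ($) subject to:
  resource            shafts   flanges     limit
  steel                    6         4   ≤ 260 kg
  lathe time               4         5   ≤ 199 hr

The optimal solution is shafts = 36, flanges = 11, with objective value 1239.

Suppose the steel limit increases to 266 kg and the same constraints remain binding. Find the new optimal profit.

1263

Check each constraint at x*: steel 260/260 (tight); lathe time 199/199 (tight).
From A_Bᵀ y = c: 6·y_steel + 4·y_lathe time = 28; 4·y_steel + 5·y_lathe time = 21.
This yields shadow prices y_steel = 4, y_lathe time = 1.
Δz = y_steel·Δb = 4 × (6) = 24, so new z* = 1239 + 24 = 1263.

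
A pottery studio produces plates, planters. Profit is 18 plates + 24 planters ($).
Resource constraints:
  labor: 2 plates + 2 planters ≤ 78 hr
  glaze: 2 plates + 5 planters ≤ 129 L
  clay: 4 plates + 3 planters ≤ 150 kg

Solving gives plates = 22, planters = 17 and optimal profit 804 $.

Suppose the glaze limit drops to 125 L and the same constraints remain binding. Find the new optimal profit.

796

Check each constraint at x*: labor 78/78 (tight); glaze 129/129 (tight); clay 139/150 (slack 11).
By complementary slackness, y = 0 for the non-binding constraint.
The binding rows give the dual system: 2·y_labor + 2·y_glaze = 18 and 2·y_labor + 5·y_glaze = 24.
→ y_labor = 7 and y_glaze = 2.
Δz = y_glaze·Δb = 2 × (-4) = -8, so new z* = 804 − 8 = 796.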